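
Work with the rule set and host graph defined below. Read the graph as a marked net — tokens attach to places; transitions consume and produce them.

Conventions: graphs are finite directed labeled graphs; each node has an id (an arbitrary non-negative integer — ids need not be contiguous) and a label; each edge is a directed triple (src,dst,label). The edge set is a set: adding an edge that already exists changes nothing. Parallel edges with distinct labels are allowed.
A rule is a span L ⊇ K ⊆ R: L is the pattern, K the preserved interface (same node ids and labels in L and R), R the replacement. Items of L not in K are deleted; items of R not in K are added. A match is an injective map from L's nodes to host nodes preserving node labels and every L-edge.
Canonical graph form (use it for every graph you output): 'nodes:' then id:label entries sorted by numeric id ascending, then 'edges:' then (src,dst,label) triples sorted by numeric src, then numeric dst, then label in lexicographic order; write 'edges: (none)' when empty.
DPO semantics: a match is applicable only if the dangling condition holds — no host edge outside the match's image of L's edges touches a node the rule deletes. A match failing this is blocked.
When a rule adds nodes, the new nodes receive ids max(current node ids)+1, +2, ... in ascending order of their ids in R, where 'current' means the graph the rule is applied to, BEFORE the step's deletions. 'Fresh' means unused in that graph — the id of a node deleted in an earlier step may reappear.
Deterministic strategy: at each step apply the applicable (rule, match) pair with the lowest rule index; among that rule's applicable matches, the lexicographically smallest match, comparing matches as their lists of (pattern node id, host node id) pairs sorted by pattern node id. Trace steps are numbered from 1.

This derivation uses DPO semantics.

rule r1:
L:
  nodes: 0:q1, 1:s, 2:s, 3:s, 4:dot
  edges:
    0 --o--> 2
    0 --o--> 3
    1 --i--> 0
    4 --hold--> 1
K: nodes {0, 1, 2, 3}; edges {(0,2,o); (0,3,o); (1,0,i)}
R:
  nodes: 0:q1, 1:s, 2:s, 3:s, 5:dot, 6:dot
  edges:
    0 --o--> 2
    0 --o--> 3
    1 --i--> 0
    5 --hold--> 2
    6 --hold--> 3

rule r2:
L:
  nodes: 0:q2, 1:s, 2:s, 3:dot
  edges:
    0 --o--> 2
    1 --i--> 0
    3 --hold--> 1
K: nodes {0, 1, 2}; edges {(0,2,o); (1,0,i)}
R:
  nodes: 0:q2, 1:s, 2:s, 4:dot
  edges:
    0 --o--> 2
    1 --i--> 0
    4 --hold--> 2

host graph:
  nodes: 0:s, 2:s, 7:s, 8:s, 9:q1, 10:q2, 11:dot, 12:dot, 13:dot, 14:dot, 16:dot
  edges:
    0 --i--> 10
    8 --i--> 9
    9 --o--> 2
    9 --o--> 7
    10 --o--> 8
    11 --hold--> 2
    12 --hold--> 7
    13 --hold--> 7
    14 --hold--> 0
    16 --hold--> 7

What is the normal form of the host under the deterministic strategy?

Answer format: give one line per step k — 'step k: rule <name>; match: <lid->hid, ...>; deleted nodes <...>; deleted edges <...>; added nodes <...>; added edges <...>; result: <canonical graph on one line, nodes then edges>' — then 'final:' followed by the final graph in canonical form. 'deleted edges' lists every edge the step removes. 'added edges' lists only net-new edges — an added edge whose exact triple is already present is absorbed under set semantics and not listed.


step 1: rule r2; match: 0->10, 1->0, 2->8, 3->14; deleted nodes 14; deleted edges (14,0,hold); added nodes 17; added edges (17,8,hold); result: nodes: 0:s, 2:s, 7:s, 8:s, 9:q1, 10:q2, 11:dot, 12:dot, 13:dot, 16:dot, 17:dot edges: (0,10,i); (8,9,i); (9,2,o); (9,7,o); (10,8,o); (11,2,hold); (12,7,hold); (13,7,hold); (16,7,hold); (17,8,hold)
step 2: rule r1; match: 0->9, 1->8, 2->2, 3->7, 4->17; deleted nodes 17; deleted edges (17,8,hold); added nodes 18, 19; added edges (18,2,hold); (19,7,hold); result: nodes: 0:s, 2:s, 7:s, 8:s, 9:q1, 10:q2, 11:dot, 12:dot, 13:dot, 16:dot, 18:dot, 19:dot edges: (0,10,i); (8,9,i); (9,2,o); (9,7,o); (10,8,o); (11,2,hold); (12,7,hold); (13,7,hold); (16,7,hold); (18,2,hold); (19,7,hold)
final:
nodes: 0:s, 2:s, 7:s, 8:s, 9:q1, 10:q2, 11:dot, 12:dot, 13:dot, 16:dot, 18:dot, 19:dot
edges: (0,10,i); (8,9,i); (9,2,o); (9,7,o); (10,8,o); (11,2,hold); (12,7,hold); (13,7,hold); (16,7,hold); (18,2,hold); (19,7,hold)


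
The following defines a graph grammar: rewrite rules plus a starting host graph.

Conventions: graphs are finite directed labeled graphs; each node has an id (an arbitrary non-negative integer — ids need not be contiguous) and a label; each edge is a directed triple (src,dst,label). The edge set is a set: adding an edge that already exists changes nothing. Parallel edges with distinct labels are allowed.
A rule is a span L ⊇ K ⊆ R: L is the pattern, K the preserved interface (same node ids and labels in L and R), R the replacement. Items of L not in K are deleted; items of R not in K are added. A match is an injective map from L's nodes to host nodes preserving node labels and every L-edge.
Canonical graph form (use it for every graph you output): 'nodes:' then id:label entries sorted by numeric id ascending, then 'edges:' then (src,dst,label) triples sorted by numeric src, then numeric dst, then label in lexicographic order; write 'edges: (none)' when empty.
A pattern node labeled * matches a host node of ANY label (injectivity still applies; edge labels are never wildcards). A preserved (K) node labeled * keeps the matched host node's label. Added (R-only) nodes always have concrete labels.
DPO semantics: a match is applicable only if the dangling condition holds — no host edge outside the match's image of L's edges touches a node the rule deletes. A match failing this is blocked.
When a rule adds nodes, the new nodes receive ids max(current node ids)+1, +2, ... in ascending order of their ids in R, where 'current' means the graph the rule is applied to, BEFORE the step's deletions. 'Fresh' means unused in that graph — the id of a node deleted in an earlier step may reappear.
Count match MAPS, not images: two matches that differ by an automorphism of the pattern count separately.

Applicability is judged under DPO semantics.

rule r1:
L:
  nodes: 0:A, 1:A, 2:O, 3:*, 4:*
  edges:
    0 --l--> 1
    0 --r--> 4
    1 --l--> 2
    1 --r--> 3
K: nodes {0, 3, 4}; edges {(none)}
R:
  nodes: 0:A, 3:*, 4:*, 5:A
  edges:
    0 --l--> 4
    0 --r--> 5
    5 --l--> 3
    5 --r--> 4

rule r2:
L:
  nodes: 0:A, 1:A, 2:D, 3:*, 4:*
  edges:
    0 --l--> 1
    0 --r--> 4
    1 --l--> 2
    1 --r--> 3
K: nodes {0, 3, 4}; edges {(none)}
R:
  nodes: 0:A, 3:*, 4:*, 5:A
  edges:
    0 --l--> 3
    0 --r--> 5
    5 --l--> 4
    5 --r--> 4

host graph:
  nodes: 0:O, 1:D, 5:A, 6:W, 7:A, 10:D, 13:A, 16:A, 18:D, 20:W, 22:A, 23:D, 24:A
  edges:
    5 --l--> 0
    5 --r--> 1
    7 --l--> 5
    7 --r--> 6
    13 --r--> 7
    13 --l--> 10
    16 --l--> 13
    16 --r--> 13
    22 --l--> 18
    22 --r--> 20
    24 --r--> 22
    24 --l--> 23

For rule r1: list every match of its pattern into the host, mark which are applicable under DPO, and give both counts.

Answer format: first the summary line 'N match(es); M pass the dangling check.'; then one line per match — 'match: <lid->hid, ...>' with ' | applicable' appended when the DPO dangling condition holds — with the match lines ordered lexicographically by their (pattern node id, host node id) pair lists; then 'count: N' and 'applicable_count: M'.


1 match(es); 1 pass the dangling check.
match: 0->7, 1->5, 2->0, 3->1, 4->6 | applicable
count: 1
applicable_count: 1


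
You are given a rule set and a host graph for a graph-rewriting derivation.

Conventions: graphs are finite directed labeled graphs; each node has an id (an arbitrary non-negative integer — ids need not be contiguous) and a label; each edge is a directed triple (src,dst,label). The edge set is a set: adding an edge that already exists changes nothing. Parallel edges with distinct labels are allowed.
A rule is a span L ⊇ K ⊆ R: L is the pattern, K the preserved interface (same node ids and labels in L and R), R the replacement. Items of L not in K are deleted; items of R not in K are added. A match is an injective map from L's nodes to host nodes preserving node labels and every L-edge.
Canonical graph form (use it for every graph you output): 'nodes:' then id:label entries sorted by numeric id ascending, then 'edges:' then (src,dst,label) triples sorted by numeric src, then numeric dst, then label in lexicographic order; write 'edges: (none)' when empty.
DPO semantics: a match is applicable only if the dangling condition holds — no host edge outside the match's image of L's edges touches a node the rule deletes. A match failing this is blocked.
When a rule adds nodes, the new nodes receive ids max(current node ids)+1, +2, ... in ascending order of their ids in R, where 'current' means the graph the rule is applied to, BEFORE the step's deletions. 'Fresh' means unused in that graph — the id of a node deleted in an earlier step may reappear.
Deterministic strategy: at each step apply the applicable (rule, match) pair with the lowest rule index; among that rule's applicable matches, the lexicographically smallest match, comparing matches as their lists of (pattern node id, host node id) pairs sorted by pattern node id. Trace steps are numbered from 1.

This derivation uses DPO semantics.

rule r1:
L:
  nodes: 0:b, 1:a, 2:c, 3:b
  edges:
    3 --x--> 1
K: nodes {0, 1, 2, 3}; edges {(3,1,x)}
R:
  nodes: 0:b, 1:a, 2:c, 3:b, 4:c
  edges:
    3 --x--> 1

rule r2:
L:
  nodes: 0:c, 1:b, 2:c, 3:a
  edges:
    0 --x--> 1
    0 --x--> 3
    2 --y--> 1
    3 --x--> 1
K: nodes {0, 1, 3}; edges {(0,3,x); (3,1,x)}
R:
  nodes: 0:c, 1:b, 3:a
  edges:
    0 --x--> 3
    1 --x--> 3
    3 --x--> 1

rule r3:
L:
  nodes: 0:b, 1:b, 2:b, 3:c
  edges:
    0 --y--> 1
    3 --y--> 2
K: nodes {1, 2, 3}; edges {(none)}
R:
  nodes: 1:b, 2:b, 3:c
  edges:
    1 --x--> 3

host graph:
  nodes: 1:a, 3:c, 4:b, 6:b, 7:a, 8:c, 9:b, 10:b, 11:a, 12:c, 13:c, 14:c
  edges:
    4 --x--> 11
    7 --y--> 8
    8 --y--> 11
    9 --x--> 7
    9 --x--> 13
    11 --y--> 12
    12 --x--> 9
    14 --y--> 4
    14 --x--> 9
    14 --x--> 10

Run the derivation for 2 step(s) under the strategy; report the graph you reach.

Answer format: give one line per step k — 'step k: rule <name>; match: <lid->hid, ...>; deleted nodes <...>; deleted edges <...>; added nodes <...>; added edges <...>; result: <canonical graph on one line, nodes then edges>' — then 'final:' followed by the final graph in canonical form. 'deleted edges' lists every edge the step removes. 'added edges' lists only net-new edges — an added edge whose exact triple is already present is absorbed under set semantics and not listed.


step 1: rule r1; match: 0->4, 1->7, 2->3, 3->9; deleted nodes (none); deleted edges (none); added nodes 15; added edges (none); result: nodes: 1:a, 3:c, 4:b, 6:b, 7:a, 8:c, 9:b, 10:b, 11:a, 12:c, 13:c, 14:c, 15:c edges: (4,11,x); (7,8,y); (8,11,y); (9,7,x); (9,13,x); (11,12,y); (12,9,x); (14,4,y); (14,9,x); (14,10,x)
step 2: rule r1; match: 0->4, 1->7, 2->3, 3->9; deleted nodes (none); deleted edges (none); added nodes 16; added edges (none); result: nodes: 1:a, 3:c, 4:b, 6:b, 7:a, 8:c, 9:b, 10:b, 11:a, 12:c, 13:c, 14:c, 15:c, 16:c edges: (4,11,x); (7,8,y); (8,11,y); (9,7,x); (9,13,x); (11,12,y); (12,9,x); (14,4,y); (14,9,x); (14,10,x)
final:
nodes: 1:a, 3:c, 4:b, 6:b, 7:a, 8:c, 9:b, 10:b, 11:a, 12:c, 13:c, 14:c, 15:c, 16:c
edges: (4,11,x); (7,8,y); (8,11,y); (9,7,x); (9,13,x); (11,12,y); (12,9,x); (14,4,y); (14,9,x); (14,10,x)


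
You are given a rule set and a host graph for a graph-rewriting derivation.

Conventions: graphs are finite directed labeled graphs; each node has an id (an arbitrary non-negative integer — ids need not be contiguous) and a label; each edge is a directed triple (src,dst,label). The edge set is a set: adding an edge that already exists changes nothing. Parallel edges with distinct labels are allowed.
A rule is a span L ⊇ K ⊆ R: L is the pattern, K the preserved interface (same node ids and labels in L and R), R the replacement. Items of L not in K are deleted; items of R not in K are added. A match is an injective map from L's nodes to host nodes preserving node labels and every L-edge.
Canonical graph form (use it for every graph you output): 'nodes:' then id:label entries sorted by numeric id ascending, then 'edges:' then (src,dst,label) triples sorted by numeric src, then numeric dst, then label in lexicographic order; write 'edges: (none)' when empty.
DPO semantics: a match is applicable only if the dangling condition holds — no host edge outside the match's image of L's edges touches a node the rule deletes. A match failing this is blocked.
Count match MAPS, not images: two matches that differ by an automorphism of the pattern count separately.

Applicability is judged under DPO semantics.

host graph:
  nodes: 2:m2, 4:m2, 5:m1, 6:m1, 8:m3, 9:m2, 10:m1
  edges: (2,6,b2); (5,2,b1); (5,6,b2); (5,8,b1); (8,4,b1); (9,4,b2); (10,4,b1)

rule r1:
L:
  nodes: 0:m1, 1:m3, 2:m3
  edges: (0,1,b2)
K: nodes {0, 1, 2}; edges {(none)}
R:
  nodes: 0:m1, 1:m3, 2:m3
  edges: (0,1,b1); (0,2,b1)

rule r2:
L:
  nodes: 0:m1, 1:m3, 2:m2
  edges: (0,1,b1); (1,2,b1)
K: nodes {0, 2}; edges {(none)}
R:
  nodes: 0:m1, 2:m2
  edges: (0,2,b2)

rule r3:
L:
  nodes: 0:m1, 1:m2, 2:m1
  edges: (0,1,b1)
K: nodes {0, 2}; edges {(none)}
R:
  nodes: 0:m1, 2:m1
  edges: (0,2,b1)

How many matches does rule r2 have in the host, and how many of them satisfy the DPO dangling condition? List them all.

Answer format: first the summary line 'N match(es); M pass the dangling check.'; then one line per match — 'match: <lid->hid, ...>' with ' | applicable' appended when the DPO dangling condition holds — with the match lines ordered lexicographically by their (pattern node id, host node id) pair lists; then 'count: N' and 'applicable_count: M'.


1 match(es); 1 pass the dangling check.
match: 0->5, 1->8, 2->4 | applicable
count: 1
applicable_count: 1


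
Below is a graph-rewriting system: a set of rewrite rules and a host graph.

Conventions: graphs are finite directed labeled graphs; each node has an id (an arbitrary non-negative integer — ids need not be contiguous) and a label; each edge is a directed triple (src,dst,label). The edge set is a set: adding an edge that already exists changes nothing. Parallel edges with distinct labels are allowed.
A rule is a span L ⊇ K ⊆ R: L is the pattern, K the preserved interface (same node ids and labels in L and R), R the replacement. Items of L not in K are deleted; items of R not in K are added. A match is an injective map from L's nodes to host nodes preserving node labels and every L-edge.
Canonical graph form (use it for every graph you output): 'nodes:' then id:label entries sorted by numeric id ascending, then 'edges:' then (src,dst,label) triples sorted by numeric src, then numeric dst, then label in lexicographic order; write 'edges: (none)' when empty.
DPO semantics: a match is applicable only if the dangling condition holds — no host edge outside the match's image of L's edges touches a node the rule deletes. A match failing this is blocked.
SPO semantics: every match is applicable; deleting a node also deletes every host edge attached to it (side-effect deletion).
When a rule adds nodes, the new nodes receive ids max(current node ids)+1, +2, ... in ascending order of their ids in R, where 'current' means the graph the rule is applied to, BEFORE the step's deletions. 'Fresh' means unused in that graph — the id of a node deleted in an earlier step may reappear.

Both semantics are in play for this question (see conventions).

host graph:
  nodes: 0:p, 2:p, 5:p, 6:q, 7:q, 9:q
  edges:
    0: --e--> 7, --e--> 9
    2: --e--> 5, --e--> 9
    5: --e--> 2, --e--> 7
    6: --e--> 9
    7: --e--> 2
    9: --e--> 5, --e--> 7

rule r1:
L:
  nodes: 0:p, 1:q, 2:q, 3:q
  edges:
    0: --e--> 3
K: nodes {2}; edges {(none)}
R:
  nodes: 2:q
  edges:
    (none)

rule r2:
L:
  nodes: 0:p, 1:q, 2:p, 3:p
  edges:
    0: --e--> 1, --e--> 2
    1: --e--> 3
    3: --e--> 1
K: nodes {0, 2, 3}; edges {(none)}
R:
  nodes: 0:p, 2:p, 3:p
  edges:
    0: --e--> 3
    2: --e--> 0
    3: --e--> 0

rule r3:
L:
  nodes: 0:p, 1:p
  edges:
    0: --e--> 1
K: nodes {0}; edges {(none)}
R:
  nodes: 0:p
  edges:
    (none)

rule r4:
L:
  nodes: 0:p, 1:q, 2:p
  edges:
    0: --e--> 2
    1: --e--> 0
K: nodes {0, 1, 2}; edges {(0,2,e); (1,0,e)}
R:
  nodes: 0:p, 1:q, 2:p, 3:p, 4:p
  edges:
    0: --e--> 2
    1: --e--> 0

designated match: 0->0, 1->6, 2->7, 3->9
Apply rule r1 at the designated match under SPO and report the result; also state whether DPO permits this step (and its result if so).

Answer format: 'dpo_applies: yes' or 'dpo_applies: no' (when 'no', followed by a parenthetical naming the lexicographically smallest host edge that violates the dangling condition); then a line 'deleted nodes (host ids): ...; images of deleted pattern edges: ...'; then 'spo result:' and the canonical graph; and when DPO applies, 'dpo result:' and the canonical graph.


dpo_applies: no
(the rule deletes node 0, which keeps host edge (0,7,e) outside the match image — the dangling condition fails, DPO blocks; SPO proceeds and side-deletes such edges)
deleted nodes (host ids): 0, 6, 9; images of deleted pattern edges: (0,9,e)
spo result:
nodes: 2:p, 5:p, 7:q
edges: (2,5,e); (5,2,e); (5,7,e); (7,2,e)


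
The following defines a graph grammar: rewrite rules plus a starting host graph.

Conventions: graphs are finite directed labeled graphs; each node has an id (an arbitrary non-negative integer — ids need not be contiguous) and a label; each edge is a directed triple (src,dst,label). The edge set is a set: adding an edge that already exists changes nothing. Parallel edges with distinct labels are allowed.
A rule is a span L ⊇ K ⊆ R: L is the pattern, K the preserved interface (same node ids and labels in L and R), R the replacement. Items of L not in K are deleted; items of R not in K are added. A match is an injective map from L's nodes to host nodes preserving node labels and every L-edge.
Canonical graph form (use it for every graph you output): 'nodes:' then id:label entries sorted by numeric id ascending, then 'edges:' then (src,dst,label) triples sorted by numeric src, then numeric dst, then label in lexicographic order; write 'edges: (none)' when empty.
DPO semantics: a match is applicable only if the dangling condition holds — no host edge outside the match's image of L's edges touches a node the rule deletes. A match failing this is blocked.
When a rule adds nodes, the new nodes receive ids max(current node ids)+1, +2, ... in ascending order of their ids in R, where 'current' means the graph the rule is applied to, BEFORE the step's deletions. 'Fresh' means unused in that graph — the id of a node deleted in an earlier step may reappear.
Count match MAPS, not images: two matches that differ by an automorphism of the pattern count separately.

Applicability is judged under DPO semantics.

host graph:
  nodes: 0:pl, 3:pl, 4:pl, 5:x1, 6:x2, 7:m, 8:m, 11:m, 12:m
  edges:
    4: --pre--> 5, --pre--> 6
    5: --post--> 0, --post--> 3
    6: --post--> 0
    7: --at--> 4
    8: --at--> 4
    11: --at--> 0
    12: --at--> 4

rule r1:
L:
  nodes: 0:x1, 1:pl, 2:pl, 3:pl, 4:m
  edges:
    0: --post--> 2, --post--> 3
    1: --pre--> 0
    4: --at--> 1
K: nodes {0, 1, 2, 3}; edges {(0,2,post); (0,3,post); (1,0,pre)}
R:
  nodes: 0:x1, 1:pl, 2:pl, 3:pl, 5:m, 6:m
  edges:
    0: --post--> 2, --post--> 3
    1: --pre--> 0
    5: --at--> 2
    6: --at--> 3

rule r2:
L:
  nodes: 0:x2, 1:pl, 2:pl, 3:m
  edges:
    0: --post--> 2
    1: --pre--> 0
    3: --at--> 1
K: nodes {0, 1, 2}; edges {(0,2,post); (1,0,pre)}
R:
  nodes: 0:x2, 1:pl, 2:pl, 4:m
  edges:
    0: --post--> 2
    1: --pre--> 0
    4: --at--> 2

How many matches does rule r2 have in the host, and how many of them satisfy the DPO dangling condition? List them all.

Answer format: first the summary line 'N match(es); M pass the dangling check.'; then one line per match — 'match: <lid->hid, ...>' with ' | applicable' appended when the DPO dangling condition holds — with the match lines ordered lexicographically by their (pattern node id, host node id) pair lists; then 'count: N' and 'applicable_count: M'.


3 match(es); 3 pass the dangling check.
match: 0->6, 1->4, 2->0, 3->7 | applicable
match: 0->6, 1->4, 2->0, 3->8 | applicable
match: 0->6, 1->4, 2->0, 3->12 | applicable
count: 3
applicable_count: 3


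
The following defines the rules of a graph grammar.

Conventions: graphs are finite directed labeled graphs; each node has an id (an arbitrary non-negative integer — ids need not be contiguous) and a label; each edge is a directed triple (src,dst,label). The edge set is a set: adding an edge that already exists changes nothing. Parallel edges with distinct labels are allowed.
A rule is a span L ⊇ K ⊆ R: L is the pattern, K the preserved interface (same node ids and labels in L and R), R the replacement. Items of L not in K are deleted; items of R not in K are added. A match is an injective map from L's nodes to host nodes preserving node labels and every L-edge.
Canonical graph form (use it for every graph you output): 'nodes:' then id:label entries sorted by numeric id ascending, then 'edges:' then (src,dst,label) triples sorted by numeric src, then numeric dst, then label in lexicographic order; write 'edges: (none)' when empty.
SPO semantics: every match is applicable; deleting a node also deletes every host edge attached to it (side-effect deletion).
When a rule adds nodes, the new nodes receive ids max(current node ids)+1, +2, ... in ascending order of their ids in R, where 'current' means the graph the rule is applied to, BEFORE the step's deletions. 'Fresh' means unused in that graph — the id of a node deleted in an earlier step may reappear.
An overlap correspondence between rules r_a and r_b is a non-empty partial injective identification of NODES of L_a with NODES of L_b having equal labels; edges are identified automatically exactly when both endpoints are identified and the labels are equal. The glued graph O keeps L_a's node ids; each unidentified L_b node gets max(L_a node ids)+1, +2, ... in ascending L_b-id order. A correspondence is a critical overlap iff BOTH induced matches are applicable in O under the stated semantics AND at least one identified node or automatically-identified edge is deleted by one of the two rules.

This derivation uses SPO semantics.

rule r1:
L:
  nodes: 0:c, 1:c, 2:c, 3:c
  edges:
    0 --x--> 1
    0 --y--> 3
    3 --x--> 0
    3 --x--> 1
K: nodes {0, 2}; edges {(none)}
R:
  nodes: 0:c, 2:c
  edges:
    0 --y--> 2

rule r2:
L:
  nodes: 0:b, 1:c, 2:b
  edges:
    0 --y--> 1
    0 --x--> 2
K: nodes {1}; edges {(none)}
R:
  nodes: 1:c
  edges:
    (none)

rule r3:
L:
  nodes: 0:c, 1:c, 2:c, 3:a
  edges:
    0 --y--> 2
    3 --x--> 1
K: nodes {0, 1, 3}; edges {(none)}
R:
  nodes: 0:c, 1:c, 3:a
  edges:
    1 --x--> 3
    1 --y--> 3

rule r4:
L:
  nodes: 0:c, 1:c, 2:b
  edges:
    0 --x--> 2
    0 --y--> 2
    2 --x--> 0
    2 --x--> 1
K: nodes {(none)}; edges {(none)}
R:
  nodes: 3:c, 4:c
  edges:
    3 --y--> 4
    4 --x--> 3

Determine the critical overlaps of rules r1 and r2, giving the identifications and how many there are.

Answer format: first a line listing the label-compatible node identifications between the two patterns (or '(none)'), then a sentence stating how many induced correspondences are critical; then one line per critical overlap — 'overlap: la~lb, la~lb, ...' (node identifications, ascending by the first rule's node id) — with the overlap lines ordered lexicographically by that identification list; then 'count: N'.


label-compatible node identifications between L(r1) and L(r2): 0~1, 1~1, 2~1, 3~1
2 of the induced correspondences are critical overlaps of r1 and r2.
overlap: 1~1
overlap: 3~1
count: 2


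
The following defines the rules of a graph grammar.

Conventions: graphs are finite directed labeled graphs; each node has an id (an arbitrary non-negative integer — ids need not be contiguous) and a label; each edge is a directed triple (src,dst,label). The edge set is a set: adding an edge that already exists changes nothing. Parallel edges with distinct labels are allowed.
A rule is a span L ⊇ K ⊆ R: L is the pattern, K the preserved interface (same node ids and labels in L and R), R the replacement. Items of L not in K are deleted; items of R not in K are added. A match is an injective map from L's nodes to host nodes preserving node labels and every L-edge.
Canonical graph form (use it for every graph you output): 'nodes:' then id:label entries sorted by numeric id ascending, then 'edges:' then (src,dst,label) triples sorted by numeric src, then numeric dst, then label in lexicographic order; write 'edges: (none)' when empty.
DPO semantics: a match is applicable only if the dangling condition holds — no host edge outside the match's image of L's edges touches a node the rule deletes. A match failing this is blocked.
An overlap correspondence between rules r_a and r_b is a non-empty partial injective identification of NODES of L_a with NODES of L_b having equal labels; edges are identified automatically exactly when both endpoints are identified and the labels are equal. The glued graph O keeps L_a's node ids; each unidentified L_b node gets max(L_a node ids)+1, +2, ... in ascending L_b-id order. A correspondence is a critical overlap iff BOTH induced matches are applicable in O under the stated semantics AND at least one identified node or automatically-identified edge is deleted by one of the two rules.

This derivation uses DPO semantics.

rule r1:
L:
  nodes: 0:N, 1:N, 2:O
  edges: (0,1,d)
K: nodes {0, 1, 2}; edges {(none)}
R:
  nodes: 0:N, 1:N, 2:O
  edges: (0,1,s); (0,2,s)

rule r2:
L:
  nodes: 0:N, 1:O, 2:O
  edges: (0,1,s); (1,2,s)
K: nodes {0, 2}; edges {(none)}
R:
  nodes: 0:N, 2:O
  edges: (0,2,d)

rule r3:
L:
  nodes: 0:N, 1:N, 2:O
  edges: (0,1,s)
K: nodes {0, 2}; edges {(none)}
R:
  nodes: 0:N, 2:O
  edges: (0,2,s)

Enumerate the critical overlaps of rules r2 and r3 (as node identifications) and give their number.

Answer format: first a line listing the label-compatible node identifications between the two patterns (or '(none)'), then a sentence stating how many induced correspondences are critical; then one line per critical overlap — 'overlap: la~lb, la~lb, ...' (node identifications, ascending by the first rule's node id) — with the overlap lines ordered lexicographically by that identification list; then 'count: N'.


label-compatible node identifications between L(r2) and L(r3): 0~0, 0~1, 1~2, 2~2
2 of the induced correspondences are critical overlaps of r2 and r3.
overlap: 0~0, 1~2
overlap: 1~2
count: 2


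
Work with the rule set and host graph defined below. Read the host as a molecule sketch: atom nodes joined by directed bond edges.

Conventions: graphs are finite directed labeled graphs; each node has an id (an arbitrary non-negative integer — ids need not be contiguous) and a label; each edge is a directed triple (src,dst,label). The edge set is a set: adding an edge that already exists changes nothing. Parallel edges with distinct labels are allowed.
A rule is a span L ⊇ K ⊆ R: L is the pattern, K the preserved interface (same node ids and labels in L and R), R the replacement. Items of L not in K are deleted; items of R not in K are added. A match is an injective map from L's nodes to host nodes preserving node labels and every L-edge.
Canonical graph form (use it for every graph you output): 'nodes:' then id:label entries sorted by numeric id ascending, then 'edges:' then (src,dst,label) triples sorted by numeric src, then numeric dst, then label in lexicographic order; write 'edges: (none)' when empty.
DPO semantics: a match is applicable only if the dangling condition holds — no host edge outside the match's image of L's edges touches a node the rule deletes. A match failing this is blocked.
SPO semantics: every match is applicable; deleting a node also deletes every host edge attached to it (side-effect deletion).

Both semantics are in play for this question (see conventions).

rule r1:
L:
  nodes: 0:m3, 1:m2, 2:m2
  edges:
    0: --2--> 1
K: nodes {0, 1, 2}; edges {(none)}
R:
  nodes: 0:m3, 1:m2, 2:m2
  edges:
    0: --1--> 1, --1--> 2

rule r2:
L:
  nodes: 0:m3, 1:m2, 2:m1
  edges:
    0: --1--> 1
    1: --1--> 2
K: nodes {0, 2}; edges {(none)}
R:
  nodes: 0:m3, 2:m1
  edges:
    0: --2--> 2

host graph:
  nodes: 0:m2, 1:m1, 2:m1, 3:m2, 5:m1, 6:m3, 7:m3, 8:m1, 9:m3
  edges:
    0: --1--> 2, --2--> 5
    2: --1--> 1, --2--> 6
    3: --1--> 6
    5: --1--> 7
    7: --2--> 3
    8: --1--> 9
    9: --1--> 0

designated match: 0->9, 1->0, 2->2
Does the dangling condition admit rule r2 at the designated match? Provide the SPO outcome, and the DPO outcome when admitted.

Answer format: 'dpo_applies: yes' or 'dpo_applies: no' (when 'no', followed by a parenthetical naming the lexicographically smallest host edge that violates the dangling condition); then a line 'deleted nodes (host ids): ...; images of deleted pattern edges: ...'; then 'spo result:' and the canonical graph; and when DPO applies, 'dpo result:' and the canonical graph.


dpo_applies: no
(the rule deletes node 0, which keeps host edge (0,5,2) outside the match image — the dangling condition fails, DPO blocks; SPO proceeds and side-deletes such edges)
deleted nodes (host ids): 0; images of deleted pattern edges: (0,2,1); (9,0,1)
spo result:
nodes: 1:m1, 2:m1, 3:m2, 5:m1, 6:m3, 7:m3, 8:m1, 9:m3
edges: (2,1,1); (2,6,2); (3,6,1); (5,7,1); (7,3,2); (8,9,1); (9,2,2)


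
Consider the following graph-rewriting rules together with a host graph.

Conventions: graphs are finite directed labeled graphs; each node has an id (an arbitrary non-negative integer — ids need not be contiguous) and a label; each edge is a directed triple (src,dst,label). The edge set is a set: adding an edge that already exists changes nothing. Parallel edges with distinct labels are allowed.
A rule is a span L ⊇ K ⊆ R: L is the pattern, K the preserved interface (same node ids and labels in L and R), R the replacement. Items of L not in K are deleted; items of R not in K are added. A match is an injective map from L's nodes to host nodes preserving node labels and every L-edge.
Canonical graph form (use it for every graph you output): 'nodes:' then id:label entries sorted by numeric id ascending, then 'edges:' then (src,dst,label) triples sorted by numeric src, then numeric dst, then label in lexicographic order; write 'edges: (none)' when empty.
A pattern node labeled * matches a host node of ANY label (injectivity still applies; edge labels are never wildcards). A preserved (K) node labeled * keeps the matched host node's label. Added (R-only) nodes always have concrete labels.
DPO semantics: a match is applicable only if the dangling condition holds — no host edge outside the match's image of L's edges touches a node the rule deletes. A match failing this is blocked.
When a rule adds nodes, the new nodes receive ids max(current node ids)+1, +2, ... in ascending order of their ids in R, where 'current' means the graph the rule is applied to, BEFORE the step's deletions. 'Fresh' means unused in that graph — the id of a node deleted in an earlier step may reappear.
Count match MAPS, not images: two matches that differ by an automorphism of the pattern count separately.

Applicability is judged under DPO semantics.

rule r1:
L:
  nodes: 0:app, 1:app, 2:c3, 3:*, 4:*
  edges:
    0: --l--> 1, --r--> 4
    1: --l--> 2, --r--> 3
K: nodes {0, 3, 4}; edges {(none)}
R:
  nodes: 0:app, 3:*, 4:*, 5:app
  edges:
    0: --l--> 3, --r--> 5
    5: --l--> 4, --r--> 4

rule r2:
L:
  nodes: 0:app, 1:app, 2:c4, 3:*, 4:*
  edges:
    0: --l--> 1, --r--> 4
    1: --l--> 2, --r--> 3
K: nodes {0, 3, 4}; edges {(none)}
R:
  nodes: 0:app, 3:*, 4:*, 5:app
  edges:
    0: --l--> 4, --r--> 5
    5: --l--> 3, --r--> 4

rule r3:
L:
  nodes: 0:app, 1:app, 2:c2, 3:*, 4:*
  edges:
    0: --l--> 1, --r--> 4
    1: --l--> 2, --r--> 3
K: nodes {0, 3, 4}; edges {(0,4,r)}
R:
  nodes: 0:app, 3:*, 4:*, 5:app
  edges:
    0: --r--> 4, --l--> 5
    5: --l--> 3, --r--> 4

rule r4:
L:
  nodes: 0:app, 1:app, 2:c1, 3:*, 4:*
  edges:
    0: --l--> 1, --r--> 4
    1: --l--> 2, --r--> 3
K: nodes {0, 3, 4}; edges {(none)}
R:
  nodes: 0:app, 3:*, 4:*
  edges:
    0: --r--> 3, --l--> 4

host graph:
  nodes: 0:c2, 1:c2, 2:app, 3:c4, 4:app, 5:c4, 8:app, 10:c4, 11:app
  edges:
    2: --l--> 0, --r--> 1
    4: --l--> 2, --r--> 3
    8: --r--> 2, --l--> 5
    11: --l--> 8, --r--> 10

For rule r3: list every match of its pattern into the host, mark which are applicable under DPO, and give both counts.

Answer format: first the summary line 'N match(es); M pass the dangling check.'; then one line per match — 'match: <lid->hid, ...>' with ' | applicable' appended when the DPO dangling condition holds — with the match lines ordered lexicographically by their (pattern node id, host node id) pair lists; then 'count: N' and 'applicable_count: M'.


1 match(es); 0 pass the dangling check.
match: 0->4, 1->2, 2->0, 3->1, 4->3
count: 1
applicable_count: 0


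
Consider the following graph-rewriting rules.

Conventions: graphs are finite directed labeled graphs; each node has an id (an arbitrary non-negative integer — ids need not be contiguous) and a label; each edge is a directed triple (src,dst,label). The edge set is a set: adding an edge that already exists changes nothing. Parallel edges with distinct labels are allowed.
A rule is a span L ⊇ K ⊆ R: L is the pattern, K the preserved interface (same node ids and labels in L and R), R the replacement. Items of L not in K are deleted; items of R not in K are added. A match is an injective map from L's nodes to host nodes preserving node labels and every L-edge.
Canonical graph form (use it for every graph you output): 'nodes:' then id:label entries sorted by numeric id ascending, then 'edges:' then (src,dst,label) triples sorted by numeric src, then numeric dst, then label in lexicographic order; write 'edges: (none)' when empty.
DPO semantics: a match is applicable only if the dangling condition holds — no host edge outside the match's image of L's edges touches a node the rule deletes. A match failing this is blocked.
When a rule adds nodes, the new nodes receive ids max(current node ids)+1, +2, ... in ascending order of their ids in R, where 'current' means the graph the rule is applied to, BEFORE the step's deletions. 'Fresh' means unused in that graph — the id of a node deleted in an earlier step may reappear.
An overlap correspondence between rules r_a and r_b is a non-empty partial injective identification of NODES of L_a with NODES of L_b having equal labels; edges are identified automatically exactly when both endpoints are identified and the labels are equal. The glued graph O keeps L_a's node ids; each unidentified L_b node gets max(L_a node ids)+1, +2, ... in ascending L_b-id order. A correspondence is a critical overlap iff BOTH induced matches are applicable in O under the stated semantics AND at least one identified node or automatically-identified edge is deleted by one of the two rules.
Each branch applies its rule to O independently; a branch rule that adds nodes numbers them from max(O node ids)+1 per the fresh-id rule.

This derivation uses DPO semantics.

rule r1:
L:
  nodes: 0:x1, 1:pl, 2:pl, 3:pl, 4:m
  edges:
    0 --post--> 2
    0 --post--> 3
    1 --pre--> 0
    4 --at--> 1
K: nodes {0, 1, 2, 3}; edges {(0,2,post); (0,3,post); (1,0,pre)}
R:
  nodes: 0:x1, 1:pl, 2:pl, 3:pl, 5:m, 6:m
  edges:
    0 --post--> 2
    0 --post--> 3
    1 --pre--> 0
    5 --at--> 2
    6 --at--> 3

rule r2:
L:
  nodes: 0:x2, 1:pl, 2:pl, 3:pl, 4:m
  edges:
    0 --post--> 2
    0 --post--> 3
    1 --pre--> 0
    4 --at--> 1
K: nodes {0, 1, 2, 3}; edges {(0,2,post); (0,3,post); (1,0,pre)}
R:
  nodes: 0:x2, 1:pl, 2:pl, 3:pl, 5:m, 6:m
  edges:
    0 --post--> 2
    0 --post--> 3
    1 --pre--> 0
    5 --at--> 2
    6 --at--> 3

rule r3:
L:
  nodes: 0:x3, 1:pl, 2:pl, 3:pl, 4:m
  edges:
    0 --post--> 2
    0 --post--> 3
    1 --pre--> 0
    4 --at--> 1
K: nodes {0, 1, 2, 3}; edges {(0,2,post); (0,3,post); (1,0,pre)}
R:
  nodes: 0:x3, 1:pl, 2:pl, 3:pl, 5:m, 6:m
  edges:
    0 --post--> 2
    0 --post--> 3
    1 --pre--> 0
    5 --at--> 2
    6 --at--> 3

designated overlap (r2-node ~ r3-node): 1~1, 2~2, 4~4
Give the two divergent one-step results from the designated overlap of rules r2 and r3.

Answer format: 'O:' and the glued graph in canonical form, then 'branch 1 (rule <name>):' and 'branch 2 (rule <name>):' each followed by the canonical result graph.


O:
nodes: 0:x2, 1:pl, 2:pl, 3:pl, 4:m, 5:x3, 6:pl
edges: (0,2,post); (0,3,post); (1,0,pre); (1,5,pre); (4,1,at); (5,2,post); (5,6,post)
branch 1 (rule r2):
nodes: 0:x2, 1:pl, 2:pl, 3:pl, 5:x3, 6:pl, 7:m, 8:m
edges: (0,2,post); (0,3,post); (1,0,pre); (1,5,pre); (5,2,post); (5,6,post); (7,2,at); (8,3,at)
branch 2 (rule r3):
nodes: 0:x2, 1:pl, 2:pl, 3:pl, 5:x3, 6:pl, 7:m, 8:m
edges: (0,2,post); (0,3,post); (1,0,pre); (1,5,pre); (5,2,post); (5,6,post); (7,2,at); (8,6,at)


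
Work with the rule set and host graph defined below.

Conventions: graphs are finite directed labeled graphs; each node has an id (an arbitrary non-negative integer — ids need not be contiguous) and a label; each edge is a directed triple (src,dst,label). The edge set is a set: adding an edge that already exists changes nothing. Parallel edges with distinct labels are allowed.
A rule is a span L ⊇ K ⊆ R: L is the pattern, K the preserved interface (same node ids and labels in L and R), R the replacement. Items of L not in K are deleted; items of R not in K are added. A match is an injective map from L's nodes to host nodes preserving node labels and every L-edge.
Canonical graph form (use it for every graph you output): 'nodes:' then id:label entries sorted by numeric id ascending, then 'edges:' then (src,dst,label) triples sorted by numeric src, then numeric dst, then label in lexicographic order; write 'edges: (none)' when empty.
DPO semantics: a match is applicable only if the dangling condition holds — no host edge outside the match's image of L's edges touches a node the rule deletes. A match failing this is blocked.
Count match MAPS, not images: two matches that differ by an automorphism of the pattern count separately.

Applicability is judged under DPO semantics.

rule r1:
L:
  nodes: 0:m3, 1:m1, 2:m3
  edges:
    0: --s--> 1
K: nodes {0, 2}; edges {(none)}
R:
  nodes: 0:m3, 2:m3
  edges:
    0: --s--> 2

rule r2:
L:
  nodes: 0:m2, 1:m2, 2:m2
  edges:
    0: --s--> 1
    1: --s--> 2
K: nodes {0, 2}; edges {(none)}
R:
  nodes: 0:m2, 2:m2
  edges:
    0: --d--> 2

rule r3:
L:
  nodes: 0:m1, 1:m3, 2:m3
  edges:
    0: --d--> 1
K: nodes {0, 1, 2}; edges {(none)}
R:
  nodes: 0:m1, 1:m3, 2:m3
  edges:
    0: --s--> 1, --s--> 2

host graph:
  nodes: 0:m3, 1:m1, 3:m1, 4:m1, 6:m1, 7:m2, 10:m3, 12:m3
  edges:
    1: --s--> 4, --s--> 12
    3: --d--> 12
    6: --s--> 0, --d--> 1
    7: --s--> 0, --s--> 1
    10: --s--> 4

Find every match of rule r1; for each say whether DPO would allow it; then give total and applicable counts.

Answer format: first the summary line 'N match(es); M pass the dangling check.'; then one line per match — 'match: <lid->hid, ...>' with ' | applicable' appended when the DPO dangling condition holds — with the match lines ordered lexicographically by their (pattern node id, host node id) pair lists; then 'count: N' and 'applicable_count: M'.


2 match(es); 0 pass the dangling check.
match: 0->10, 1->4, 2->0
match: 0->10, 1->4, 2->12
count: 2
applicable_count: 0


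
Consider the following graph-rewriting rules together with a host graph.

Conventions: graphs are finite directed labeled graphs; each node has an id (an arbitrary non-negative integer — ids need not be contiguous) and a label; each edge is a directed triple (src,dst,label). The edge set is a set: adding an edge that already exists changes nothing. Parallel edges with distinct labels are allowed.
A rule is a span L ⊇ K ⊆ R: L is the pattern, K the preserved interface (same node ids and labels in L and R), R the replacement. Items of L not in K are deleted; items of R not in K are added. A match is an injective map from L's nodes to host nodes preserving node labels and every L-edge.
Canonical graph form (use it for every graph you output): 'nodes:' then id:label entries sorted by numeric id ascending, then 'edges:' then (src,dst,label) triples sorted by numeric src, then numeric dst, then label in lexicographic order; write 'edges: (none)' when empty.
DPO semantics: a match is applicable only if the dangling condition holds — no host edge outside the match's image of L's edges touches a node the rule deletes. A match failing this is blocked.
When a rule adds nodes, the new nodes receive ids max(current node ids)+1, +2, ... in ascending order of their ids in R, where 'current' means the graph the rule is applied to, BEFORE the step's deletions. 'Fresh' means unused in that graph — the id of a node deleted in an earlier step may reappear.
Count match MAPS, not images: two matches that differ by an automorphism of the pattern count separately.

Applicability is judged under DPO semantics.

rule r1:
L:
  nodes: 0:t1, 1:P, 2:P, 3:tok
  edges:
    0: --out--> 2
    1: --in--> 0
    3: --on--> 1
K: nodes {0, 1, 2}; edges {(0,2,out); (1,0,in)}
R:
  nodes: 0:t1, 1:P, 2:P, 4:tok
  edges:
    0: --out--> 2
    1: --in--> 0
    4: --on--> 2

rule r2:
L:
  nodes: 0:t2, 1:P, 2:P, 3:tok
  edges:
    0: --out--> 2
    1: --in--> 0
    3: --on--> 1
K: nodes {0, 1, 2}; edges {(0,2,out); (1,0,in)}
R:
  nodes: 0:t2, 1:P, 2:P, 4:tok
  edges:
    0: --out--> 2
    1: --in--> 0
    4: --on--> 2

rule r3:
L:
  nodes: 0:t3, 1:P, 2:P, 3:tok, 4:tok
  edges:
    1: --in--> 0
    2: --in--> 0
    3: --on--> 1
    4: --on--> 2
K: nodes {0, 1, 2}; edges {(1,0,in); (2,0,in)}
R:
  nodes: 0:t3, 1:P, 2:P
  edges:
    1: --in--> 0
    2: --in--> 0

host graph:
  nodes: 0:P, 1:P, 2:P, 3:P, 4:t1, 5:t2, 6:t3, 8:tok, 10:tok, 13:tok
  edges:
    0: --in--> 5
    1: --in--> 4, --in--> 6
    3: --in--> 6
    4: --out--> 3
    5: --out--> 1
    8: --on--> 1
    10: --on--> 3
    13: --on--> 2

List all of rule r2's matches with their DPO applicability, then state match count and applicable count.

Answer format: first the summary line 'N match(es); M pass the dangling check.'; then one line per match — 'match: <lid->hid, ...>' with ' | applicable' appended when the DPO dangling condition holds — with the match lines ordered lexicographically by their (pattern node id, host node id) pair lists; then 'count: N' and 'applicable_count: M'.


0 match(es); 0 pass the dangling check.
count: 0
applicable_count: 0
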